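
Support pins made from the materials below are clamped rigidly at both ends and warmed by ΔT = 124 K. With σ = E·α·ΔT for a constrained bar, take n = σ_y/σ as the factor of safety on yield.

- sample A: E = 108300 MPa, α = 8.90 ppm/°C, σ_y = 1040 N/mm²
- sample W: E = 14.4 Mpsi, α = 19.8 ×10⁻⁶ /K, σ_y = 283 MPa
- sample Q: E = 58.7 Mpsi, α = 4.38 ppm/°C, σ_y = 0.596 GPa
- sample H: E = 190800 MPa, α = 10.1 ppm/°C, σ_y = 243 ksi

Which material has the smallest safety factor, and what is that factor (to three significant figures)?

sample W, n = 1.16

With everything in SI (GPa, ×10⁻⁶/K, MPa):
  sample A: E = 108.3, α = 8.90, σ_y = 1040 → σ = 120 MPa, n = 8.70
  sample W: E = 99.28, α = 19.8, σ_y = 283.0 → σ = 244 MPa, n = 1.16
  sample Q: E = 404.7, α = 4.38, σ_y = 596.0 → σ = 220 MPa, n = 2.71
  sample H: E = 190.8, α = 10.1, σ_y = 1675 → σ = 239 MPa, n = 7.01
Sample W has the lowest safety factor, n = 1.16.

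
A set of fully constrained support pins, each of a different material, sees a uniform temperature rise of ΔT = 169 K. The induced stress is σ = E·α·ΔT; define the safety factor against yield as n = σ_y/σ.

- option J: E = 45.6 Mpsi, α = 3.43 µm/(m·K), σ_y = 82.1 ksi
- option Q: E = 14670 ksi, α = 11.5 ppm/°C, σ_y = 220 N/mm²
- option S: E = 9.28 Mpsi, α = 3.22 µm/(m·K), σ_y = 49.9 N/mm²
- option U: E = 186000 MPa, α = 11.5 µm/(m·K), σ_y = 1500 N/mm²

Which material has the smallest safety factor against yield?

With everything in SI (GPa, ×10⁻⁶/K, MPa):
  option J: E = 314.4, α = 3.43, σ_y = 566.1 → σ = 182 MPa, n = 3.11
  option Q: E = 101.1, α = 11.5, σ_y = 220.0 → σ = 197 MPa, n = 1.12
  option S: E = 63.98, α = 3.22, σ_y = 49.90 → σ = 34.8 MPa, n = 1.43
  option U: E = 186.0, α = 11.5, σ_y = 1500 → σ = 361 MPa, n = 4.15
Option Q has the lowest safety factor, n = 1.12.

option Q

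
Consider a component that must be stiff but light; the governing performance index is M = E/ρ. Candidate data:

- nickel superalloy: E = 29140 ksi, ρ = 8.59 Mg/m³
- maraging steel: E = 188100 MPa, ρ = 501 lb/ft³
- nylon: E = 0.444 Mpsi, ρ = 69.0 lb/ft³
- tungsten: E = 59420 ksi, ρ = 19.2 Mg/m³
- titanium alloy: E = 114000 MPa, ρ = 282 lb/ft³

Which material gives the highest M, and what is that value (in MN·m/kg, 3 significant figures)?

titanium alloy, M = 25.2 MN·m/kg

In SI units:
  nickel superalloy: E = 200.9 GPa, ρ = 8590 kg/m³
  maraging steel: E = 188.1 GPa, ρ = 8025 kg/m³
  nylon: E = 3.061 GPa, ρ = 1105 kg/m³
  tungsten: E = 409.7 GPa, ρ = 19200 kg/m³
  titanium alloy: E = 114.0 GPa, ρ = 4517 kg/m³
  titanium alloy: M = 25.2 MN·m/kg
  maraging steel: M = 23.4 MN·m/kg
  nickel superalloy: M = 23.4 MN·m/kg
  tungsten: M = 21.3 MN·m/kg
  nylon: M = 2.77 MN·m/kg
Highest index: titanium alloy.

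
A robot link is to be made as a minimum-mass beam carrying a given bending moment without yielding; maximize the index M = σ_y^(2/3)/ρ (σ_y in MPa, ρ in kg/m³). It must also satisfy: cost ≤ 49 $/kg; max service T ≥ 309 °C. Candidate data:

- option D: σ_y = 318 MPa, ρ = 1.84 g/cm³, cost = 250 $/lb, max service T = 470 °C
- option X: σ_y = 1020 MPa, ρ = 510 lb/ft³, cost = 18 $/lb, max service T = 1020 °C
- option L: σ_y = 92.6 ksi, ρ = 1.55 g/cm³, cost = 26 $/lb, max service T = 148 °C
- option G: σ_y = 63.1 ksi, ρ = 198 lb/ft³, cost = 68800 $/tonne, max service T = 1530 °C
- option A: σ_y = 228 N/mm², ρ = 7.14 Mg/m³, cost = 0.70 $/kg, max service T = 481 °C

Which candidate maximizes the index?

option X

Screen on constraints: cost ≤ 49 $/kg; max service T ≥ 309 °C. Survivors: option X, option A.
Convert each candidate to consistent units, then evaluate M:
  option X: σ_y = 1020 MPa, ρ = 8169 kg/m³
  option A: σ_y = 228.0 MPa, ρ = 7140 kg/m³
  option X: M = 12.4×10⁻³
  option A: M = 5.23×10⁻³
Option X has the largest M.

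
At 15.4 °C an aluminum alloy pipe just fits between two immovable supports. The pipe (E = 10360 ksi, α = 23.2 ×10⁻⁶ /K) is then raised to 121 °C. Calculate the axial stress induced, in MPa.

175 MPa

E = 10360 ksi = 71.43 GPa.
ΔT = 105.6 K. Constrained thermal stress σ = E·α·ΔT = 71.43×10³ MPa × 23.2×10⁻⁶ × 105.6 = 175 MPa (compressive).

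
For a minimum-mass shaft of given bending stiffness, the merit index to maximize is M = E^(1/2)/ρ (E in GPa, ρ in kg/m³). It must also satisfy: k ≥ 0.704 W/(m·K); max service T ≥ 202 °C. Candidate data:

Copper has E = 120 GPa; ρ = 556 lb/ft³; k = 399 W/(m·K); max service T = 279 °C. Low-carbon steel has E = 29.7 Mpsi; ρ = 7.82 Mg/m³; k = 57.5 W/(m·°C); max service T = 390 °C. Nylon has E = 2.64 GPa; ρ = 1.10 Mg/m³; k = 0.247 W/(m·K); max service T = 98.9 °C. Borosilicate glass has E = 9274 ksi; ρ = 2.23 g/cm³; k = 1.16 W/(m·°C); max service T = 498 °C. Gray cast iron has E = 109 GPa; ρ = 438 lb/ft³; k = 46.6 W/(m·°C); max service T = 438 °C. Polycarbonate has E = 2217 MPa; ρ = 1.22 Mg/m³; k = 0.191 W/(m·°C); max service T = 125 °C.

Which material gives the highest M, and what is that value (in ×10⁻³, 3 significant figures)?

borosilicate glass, M = 3.59×10⁻³

Screen on constraints: k ≥ 0.704 W/(m·K); max service T ≥ 202 °C. Survivors: copper, low-carbon steel, borosilicate glass, gray cast iron.
After converting to SI:
  copper: E = 120.0 GPa, ρ = 8906 kg/m³
  low-carbon steel: E = 204.8 GPa, ρ = 7820 kg/m³
  borosilicate glass: E = 63.94 GPa, ρ = 2230 kg/m³
  gray cast iron: E = 109.0 GPa, ρ = 7016 kg/m³
  borosilicate glass: M = 3.59×10⁻³
  low-carbon steel: M = 1.83×10⁻³
  gray cast iron: M = 1.49×10⁻³
  copper: M = 1.23×10⁻³
Borosilicate glass ranks first.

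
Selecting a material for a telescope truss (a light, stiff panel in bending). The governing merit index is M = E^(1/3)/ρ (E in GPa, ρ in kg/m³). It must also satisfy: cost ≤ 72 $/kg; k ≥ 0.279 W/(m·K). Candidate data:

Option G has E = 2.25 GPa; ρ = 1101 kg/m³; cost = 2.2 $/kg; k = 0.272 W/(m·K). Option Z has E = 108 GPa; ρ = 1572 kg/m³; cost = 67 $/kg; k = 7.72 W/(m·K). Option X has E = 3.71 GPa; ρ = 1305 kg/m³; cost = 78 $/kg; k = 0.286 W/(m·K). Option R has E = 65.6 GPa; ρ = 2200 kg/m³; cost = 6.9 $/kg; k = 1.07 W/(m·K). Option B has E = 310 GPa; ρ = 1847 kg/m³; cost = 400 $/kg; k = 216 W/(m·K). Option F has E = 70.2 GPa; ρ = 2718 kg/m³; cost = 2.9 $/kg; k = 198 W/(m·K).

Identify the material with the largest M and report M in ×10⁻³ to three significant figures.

Screen on constraints: cost ≤ 72 $/kg; k ≥ 0.279 W/(m·K). Survivors: option Z, option R, option F.
Evaluate M for each candidate:
  option Z: M = 3.03×10⁻³
  option R: M = 1.83×10⁻³
  option F: M = 1.52×10⁻³
Option Z ranks first.

option Z, M = 3.03×10⁻³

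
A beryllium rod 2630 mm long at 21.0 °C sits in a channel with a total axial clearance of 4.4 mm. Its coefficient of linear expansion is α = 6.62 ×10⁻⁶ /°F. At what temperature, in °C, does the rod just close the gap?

α = 6.62×10⁻⁶/°F × 9/5 = 11.9×10⁻⁶/K.
α·L₀·ΔT = 4.4 mm ⇒ ΔT = 4.4 / (11.9×10⁻⁶ × 2630.0) = 140.4 K.
T = 21.0 + 140.4 = 161.4 °C.

161 °C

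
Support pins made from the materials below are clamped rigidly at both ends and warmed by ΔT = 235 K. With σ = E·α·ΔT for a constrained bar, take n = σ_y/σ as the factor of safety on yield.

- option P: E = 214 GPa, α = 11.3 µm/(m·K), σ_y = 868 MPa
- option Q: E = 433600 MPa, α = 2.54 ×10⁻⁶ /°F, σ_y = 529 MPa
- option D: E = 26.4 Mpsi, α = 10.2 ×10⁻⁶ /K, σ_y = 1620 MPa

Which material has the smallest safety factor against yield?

option Q

Converting E to GPa, α to ×10⁻⁶/K, σ_y to MPa, then σ and n for each:
  option P: E = 214.0, α = 11.3, σ_y = 868.0 → σ = 568 MPa, n = 1.53
  option Q: E = 433.6, α = 4.57, σ_y = 529.0 → σ = 466 MPa, n = 1.14
  option D: E = 182.0, α = 10.2, σ_y = 1620 → σ = 436 MPa, n = 3.71
The minimum is option Q at n = 1.14.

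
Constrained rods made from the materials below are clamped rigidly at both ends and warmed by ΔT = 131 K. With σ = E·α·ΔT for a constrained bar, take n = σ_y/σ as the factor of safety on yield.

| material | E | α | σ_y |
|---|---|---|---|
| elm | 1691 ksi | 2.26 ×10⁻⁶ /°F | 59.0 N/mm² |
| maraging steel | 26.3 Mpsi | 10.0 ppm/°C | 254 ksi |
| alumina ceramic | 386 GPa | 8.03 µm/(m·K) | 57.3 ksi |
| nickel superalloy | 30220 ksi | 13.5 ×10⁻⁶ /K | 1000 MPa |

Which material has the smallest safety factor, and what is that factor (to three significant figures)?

alumina ceramic, n = 0.973

Converting E to GPa, α to ×10⁻⁶/K, σ_y to MPa, then σ and n for each:
  elm: E = 11.66, α = 4.07, σ_y = 59.00 → σ = 6.21 MPa, n = 9.50
  maraging steel: E = 181.3, α = 10.0, σ_y = 1751 → σ = 238 MPa, n = 7.37
  alumina ceramic: E = 386.0, α = 8.03, σ_y = 395.1 → σ = 406 MPa, n = 0.973
  nickel superalloy: E = 208.4, α = 13.5, σ_y = 1000 → σ = 368 MPa, n = 2.71
The minimum is alumina ceramic at n = 0.973.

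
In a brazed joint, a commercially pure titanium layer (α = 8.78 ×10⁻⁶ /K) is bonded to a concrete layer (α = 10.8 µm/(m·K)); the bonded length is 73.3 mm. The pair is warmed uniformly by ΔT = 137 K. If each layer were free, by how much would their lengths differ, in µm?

20.3 µm

Δα = |8.78 − 10.8|×10⁻⁶/K = 2.02×10⁻⁶/K.
ΔL_mismatch = Δα·L·ΔT = 2.02×10⁻⁶ × 73.3 mm × 137.0 K = 20.3 µm.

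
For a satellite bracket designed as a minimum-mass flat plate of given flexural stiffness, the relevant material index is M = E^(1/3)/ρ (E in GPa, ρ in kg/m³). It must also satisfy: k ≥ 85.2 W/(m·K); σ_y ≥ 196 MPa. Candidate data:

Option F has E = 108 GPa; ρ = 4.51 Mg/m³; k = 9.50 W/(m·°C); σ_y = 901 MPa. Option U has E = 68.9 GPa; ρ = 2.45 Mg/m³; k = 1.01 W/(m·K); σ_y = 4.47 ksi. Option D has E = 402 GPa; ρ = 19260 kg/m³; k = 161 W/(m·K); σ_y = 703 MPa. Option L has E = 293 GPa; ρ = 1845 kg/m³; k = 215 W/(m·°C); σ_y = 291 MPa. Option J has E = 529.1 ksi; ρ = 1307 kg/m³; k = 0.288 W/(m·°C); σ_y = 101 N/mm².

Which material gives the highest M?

Screen on constraints: k ≥ 85.2 W/(m·K); σ_y ≥ 196 MPa. Survivors: option D, option L.
Normalizing units and computing the index:
  option D: E = 402.0 GPa, ρ = 19260 kg/m³
  option L: E = 293.0 GPa, ρ = 1845 kg/m³
  option L: M = 3.60×10⁻³
  option D: M = 0.383×10⁻³
Highest index: option L.

option L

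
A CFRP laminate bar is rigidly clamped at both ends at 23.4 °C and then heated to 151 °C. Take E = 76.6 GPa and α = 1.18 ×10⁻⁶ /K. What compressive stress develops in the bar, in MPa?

ΔT = 127.6 K. Constrained thermal stress σ = E·α·ΔT = 76.60×10³ MPa × 1.18×10⁻⁶ × 127.6 = 11.5 MPa (compressive).

11.5 MPa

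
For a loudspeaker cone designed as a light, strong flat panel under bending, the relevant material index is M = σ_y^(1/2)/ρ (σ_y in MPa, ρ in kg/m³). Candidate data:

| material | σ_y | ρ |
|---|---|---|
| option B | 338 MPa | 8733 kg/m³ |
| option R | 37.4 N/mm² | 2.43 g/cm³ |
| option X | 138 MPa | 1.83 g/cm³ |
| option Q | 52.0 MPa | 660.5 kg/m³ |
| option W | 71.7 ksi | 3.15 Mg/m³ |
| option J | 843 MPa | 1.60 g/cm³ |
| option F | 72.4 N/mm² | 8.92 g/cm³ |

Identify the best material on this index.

Convert each candidate to consistent units, then evaluate M:
  option B: σ_y = 338.0 MPa, ρ = 8733 kg/m³
  option R: σ_y = 37.40 MPa, ρ = 2430 kg/m³
  option X: σ_y = 138.0 MPa, ρ = 1830 kg/m³
  option Q: σ_y = 52.00 MPa, ρ = 660.5 kg/m³
  option W: σ_y = 494.4 MPa, ρ = 3150 kg/m³
  option J: σ_y = 843.0 MPa, ρ = 1600 kg/m³
  option F: σ_y = 72.40 MPa, ρ = 8920 kg/m³
  option J: M = 18.1×10⁻³
  option Q: M = 10.9×10⁻³
  option W: M = 7.06×10⁻³
  option X: M = 6.42×10⁻³
  option R: M = 2.52×10⁻³
  option B: M = 2.11×10⁻³
  option F: M = 0.954×10⁻³
Highest index: option J.

option J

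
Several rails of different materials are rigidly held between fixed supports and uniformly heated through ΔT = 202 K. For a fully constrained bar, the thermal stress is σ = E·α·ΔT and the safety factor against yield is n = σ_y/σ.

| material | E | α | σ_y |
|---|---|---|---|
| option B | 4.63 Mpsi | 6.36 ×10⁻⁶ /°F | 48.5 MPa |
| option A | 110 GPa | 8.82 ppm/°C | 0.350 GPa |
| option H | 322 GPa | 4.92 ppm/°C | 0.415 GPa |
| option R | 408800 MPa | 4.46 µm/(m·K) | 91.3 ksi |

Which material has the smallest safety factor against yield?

In consistent units (E in GPa, α in ×10⁻⁶/K, σ_y in MPa):
  option B: E = 31.92, α = 11.4, σ_y = 48.50 → σ = 73.8 MPa, n = 0.657
  option A: E = 110.0, α = 8.82, σ_y = 350.0 → σ = 196 MPa, n = 1.79
  option H: E = 322.0, α = 4.92, σ_y = 415.0 → σ = 320 MPa, n = 1.30
  option R: E = 408.8, α = 4.46, σ_y = 629.5 → σ = 368 MPa, n = 1.71
Smallest n: option B with n = 0.657.

option B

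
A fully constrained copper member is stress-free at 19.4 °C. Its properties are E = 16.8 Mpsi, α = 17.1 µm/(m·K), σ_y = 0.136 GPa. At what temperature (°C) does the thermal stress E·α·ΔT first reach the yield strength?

E = 16.8 Mpsi = 115.8 GPa.
σ_y = 0.136 GPa = 136.0 MPa.
E·α·ΔT = 136.0 MPa ⇒ ΔT = 136.0 / (115.8×10³ × 17.1×10⁻⁶) = 68.66 K.
T = 19.4 + 68.66 = 88.06 °C.

88.1 °C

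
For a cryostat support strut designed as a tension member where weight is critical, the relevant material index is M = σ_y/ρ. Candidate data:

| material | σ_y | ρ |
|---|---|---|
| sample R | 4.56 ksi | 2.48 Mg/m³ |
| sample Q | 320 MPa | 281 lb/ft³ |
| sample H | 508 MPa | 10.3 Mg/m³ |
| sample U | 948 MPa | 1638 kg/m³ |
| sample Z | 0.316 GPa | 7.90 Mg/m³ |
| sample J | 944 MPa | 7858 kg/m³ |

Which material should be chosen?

In SI units:
  sample R: σ_y = 31.44 MPa, ρ = 2480 kg/m³
  sample Q: σ_y = 320.0 MPa, ρ = 4501 kg/m³
  sample H: σ_y = 508.0 MPa, ρ = 10300 kg/m³
  sample U: σ_y = 948.0 MPa, ρ = 1638 kg/m³
  sample Z: σ_y = 316.0 MPa, ρ = 7900 kg/m³
  sample J: σ_y = 944.0 MPa, ρ = 7858 kg/m³
  sample U: M = 579 kN·m/kg
  sample J: M = 120 kN·m/kg
  sample Q: M = 71.1 kN·m/kg
  sample H: M = 49.3 kN·m/kg
  sample Z: M = 40.0 kN·m/kg
  sample R: M = 12.7 kN·m/kg
Sample U ranks first.

sample U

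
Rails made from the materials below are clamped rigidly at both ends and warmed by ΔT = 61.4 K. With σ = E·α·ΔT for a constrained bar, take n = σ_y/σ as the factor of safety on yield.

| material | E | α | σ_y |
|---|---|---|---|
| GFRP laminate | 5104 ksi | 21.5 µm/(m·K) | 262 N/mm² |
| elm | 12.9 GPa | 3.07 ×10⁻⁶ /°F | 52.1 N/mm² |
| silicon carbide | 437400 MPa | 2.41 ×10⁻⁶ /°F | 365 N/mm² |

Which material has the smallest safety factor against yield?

With everything in SI (GPa, ×10⁻⁶/K, MPa):
  GFRP laminate: E = 35.19, α = 21.5, σ_y = 262.0 → σ = 46.5 MPa, n = 5.64
  elm: E = 12.90, α = 5.53, σ_y = 52.10 → σ = 4.38 MPa, n = 11.9
  silicon carbide: E = 437.4, α = 4.34, σ_y = 365.0 → σ = 117 MPa, n = 3.13
Smallest n: silicon carbide with n = 3.13.

silicon carbide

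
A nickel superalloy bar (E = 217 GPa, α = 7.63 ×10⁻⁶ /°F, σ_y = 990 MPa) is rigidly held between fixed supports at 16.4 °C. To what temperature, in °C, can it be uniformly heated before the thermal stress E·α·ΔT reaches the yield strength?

349 °C

α = 7.63×10⁻⁶/°F × 9/5 = 13.7×10⁻⁶/K.
E·α·ΔT = 990.0 MPa ⇒ ΔT = 990.0 / (217.0×10³ × 13.7×10⁻⁶) = 332.2 K.
T = 16.4 + 332.2 = 348.6 °C.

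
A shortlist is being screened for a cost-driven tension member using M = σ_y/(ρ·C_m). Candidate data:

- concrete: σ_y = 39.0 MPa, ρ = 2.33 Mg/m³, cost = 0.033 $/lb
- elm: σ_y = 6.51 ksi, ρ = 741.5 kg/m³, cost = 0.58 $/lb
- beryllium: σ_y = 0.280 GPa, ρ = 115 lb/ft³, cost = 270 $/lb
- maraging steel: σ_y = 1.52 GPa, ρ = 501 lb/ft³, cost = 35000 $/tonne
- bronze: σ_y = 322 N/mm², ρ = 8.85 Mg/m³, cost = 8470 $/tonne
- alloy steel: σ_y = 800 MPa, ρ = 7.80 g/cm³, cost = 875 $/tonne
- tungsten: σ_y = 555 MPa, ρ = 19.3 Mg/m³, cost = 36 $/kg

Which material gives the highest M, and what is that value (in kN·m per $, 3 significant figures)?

Putting every candidate on a common basis:
  concrete: σ_y = 39.00 MPa, ρ = 2330 kg/m³, cost = 0.07275 $/kg
  elm: σ_y = 44.88 MPa, ρ = 741.5 kg/m³, cost = 1.279 $/kg
  beryllium: σ_y = 280.0 MPa, ρ = 1842 kg/m³, cost = 595.2 $/kg
  maraging steel: σ_y = 1520 MPa, ρ = 8025 kg/m³, cost = 35.00 $/kg
  bronze: σ_y = 322.0 MPa, ρ = 8850 kg/m³, cost = 8.470 $/kg
  alloy steel: σ_y = 800.0 MPa, ρ = 7800 kg/m³, cost = 0.8750 $/kg
  tungsten: σ_y = 555.0 MPa, ρ = 19300 kg/m³, cost = 36.00 $/kg
  concrete: M = 230 kN·m per $
  alloy steel: M = 117 kN·m per $
  elm: M = 47.3 kN·m per $
  maraging steel: M = 5.41 kN·m per $
  bronze: M = 4.30 kN·m per $
  tungsten: M = 0.799 kN·m per $
  beryllium: M = 0.255 kN·m per $
Concrete has the largest M.

concrete, M = 230 kN·m per $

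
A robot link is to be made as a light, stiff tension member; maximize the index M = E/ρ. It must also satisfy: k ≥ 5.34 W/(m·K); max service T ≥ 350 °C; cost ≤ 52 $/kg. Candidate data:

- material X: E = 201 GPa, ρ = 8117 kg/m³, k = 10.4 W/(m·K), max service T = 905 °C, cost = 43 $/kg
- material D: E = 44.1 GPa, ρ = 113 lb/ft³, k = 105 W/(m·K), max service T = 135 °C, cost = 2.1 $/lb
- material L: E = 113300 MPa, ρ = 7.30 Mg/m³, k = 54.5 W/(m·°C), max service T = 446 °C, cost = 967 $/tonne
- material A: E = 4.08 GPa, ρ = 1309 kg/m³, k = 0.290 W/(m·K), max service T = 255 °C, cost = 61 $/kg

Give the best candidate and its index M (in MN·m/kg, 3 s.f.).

material X, M = 24.8 MN·m/kg

Screen on constraints: k ≥ 5.34 W/(m·K); max service T ≥ 350 °C; cost ≤ 52 $/kg. Survivors: material X, material L.
After converting to SI:
  material X: E = 201.0 GPa, ρ = 8117 kg/m³
  material L: E = 113.3 GPa, ρ = 7300 kg/m³
  material X: M = 24.8 MN·m/kg
  material L: M = 15.5 MN·m/kg
Material X ranks first.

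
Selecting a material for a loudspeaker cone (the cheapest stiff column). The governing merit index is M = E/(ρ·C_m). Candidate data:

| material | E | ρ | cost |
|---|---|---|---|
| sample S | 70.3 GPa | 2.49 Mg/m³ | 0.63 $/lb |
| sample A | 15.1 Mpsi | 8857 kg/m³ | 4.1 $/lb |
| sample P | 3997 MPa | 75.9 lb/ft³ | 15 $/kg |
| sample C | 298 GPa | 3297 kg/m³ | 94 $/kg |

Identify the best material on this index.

Convert each candidate to consistent units, then evaluate M:
  sample S: E = 70.30 GPa, ρ = 2490 kg/m³, cost = 1.389 $/kg
  sample A: E = 104.1 GPa, ρ = 8857 kg/m³, cost = 9.039 $/kg
  sample P: E = 3.997 GPa, ρ = 1216 kg/m³, cost = 15.00 $/kg
  sample C: E = 298.0 GPa, ρ = 3297 kg/m³, cost = 94.00 $/kg
  sample S: M = 20.3 MN·m per $
  sample A: M = 1.30 MN·m per $
  sample C: M = 0.962 MN·m per $
  sample P: M = 0.219 MN·m per $
Sample S has the largest M.

sample S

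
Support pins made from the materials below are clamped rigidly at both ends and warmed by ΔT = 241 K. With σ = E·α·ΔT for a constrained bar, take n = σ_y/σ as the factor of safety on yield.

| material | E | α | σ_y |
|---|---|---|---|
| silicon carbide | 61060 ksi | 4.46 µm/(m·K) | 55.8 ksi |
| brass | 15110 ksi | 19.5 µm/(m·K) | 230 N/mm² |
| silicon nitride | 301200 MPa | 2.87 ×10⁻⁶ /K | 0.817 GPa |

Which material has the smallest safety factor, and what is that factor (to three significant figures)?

Converting E to GPa, α to ×10⁻⁶/K, σ_y to MPa, then σ and n for each:
  silicon carbide: E = 421.0, α = 4.46, σ_y = 384.7 → σ = 453 MPa, n = 0.850
  brass: E = 104.2, α = 19.5, σ_y = 230.0 → σ = 490 MPa, n = 0.470
  silicon nitride: E = 301.2, α = 2.87, σ_y = 817.0 → σ = 208 MPa, n = 3.92
The minimum is brass at n = 0.470.

brass, n = 0.470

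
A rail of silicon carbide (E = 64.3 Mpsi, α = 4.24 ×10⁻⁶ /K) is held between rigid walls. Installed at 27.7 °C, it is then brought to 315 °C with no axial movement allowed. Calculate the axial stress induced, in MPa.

540 MPa

E = 64.3 Mpsi = 443.3 GPa.
ΔT = 287.3 K. Constrained thermal stress σ = E·α·ΔT = 443.3×10³ MPa × 4.24×10⁻⁶ × 287.3 = 540 MPa (compressive).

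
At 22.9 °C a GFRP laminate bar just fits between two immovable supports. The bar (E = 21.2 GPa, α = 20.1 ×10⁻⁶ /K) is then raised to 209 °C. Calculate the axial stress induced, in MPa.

79.3 MPa

ΔT = 186.1 K. Constrained thermal stress σ = E·α·ΔT = 21.20×10³ MPa × 20.1×10⁻⁶ × 186.1 = 79.3 MPa (compressive).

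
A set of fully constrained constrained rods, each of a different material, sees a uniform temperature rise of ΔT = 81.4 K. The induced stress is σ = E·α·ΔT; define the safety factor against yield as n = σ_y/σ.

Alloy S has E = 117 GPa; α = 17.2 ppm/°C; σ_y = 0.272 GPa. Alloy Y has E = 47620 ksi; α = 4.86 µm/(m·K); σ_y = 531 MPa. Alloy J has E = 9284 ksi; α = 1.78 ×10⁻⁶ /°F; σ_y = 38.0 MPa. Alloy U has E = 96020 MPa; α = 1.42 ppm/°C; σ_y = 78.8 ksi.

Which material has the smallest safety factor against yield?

alloy S

Converting E to GPa, α to ×10⁻⁶/K, σ_y to MPa, then σ and n for each:
  alloy S: E = 117.0, α = 17.2, σ_y = 272.0 → σ = 164 MPa, n = 1.66
  alloy Y: E = 328.3, α = 4.86, σ_y = 531.0 → σ = 130 MPa, n = 4.09
  alloy J: E = 64.01, α = 3.20, σ_y = 38.00 → σ = 16.7 MPa, n = 2.28
  alloy U: E = 96.02, α = 1.42, σ_y = 543.3 → σ = 11.1 MPa, n = 49.0
Alloy S has the lowest safety factor, n = 1.66.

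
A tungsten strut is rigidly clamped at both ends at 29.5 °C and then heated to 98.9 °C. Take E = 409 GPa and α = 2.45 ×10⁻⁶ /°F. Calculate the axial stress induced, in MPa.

125 MPa

α = 2.45×10⁻⁶/°F × 9/5 = 4.41×10⁻⁶/K.
ΔT = 69.40 K. Constrained thermal stress σ = E·α·ΔT = 409.0×10³ MPa × 4.41×10⁻⁶ × 69.40 = 125 MPa (compressive).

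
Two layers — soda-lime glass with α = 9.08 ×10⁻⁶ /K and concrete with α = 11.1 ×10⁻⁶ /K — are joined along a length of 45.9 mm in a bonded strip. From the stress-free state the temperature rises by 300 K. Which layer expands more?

concrete

α(soda-lime glass) = 9.08×10⁻⁶/K vs α(concrete) = 11.1×10⁻⁶/K.
Higher α expands more for the same ΔT: concrete.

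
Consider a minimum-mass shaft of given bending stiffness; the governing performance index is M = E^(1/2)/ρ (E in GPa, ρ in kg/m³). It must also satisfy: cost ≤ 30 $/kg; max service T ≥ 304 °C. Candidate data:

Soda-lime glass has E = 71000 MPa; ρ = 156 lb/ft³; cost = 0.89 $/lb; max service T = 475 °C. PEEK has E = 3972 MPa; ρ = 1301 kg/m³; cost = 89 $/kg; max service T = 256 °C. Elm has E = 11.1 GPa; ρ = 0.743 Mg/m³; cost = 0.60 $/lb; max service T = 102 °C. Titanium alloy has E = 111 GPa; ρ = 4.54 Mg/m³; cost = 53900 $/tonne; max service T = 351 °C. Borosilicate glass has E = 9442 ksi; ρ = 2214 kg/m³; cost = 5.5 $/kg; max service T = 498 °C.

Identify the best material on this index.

borosilicate glass

Screen on constraints: cost ≤ 30 $/kg; max service T ≥ 304 °C. Survivors: soda-lime glass, borosilicate glass.
Normalizing units and computing the index:
  soda-lime glass: E = 71.00 GPa, ρ = 2499 kg/m³
  borosilicate glass: E = 65.10 GPa, ρ = 2214 kg/m³
  borosilicate glass: M = 3.64×10⁻³
  soda-lime glass: M = 3.37×10⁻³
Borosilicate glass ranks first.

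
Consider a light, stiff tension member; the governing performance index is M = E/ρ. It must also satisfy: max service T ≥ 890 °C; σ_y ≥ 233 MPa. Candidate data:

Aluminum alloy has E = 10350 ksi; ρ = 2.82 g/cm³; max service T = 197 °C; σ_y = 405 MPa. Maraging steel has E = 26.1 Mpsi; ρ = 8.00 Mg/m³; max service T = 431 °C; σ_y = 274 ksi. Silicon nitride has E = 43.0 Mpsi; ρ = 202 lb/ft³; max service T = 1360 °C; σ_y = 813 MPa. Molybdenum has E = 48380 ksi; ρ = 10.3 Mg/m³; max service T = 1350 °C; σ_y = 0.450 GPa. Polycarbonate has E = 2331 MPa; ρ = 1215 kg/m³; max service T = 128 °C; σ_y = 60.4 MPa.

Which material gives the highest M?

Screen on constraints: max service T ≥ 890 °C; σ_y ≥ 233 MPa. Survivors: silicon nitride, molybdenum.
In SI units:
  silicon nitride: E = 296.5 GPa, ρ = 3236 kg/m³
  molybdenum: E = 333.6 GPa, ρ = 10300 kg/m³
  silicon nitride: M = 91.6 MN·m/kg
  molybdenum: M = 32.4 MN·m/kg
Silicon nitride has the largest M.

silicon nitride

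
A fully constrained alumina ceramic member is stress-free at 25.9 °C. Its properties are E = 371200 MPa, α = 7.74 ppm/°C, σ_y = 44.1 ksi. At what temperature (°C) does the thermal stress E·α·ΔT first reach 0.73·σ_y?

E = 371200 MPa = 371.2 GPa.
σ_y = 44.1 ksi = 304.1 MPa.
E·α·ΔT = 222.0 MPa ⇒ ΔT = 222.0 / (371.2×10³ × 7.74×10⁻⁶) = 77.26 K.
T = 25.9 + 77.26 = 103.2 °C.

103 °C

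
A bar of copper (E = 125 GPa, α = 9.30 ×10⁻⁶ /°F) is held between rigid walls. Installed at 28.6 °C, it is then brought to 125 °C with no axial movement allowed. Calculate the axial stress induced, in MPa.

202 MPa

α = 9.30×10⁻⁶/°F × 9/5 = 16.7×10⁻⁶/K.
ΔT = 96.40 K. Constrained thermal stress σ = E·α·ΔT = 125.0×10³ MPa × 16.7×10⁻⁶ × 96.40 = 202 MPa (compressive).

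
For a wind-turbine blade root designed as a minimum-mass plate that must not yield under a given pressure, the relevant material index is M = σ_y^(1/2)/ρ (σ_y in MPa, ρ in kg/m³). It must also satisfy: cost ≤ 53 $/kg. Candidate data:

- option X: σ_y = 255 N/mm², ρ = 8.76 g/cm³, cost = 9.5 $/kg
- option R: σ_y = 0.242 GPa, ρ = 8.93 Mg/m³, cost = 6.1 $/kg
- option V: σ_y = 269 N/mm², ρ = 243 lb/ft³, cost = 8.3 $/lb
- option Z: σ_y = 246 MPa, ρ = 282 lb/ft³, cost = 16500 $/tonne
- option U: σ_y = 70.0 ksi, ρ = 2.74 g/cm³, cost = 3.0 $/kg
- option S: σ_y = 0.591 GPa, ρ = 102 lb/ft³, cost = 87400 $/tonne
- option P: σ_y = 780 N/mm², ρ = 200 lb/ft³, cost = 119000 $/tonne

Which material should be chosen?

Screen on constraints: cost ≤ 53 $/kg. Survivors: option X, option R, option V, option Z, option U.
Convert each candidate to consistent units, then evaluate M:
  option X: σ_y = 255.0 MPa, ρ = 8760 kg/m³
  option R: σ_y = 242.0 MPa, ρ = 8930 kg/m³
  option V: σ_y = 269.0 MPa, ρ = 3892 kg/m³
  option Z: σ_y = 246.0 MPa, ρ = 4517 kg/m³
  option U: σ_y = 482.6 MPa, ρ = 2740 kg/m³
  option U: M = 8.02×10⁻³
  option V: M = 4.21×10⁻³
  option Z: M = 3.47×10⁻³
  option X: M = 1.82×10⁻³
  option R: M = 1.74×10⁻³
Option U has the largest M.

option U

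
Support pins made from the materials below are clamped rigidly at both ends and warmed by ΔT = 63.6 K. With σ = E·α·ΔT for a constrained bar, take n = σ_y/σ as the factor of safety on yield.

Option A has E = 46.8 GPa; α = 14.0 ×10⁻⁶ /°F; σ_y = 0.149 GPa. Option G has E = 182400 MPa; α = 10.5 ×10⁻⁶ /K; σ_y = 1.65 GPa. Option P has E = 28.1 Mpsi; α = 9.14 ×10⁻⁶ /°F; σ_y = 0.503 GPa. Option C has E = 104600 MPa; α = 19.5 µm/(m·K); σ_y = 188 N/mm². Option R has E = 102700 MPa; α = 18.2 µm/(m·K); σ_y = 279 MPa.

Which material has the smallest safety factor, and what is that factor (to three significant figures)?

option C, n = 1.45

With everything in SI (GPa, ×10⁻⁶/K, MPa):
  option A: E = 46.80, α = 25.2, σ_y = 149.0 → σ = 75.0 MPa, n = 1.99
  option G: E = 182.4, α = 10.5, σ_y = 1650 → σ = 122 MPa, n = 13.5
  option P: E = 193.7, α = 16.5, σ_y = 503.0 → σ = 203 MPa, n = 2.48
  option C: E = 104.6, α = 19.5, σ_y = 188.0 → σ = 130 MPa, n = 1.45
  option R: E = 102.7, α = 18.2, σ_y = 279.0 → σ = 119 MPa, n = 2.35
Option C has the lowest safety factor, n = 1.45.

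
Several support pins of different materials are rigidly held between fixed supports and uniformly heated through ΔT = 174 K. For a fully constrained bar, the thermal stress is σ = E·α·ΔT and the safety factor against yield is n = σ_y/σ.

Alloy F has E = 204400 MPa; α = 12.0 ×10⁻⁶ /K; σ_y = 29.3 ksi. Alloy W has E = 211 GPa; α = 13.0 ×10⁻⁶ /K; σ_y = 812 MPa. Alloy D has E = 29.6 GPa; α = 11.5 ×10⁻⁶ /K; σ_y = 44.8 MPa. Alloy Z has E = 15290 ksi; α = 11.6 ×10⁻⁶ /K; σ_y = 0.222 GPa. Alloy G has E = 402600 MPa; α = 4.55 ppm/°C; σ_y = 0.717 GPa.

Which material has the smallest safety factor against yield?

With everything in SI (GPa, ×10⁻⁶/K, MPa):
  alloy F: E = 204.4, α = 12.0, σ_y = 202.0 → σ = 427 MPa, n = 0.473
  alloy W: E = 211.0, α = 13.0, σ_y = 812.0 → σ = 477 MPa, n = 1.70
  alloy D: E = 29.60, α = 11.5, σ_y = 44.80 → σ = 59.2 MPa, n = 0.756
  alloy Z: E = 105.4, α = 11.6, σ_y = 222.0 → σ = 213 MPa, n = 1.04
  alloy G: E = 402.6, α = 4.55, σ_y = 717.0 → σ = 319 MPa, n = 2.25
The minimum is alloy F at n = 0.473.

alloy F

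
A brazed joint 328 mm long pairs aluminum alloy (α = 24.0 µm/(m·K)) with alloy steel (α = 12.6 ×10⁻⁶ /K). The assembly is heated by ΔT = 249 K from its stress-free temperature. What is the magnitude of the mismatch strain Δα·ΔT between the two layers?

2.84×10⁻³

Δα = |24.0 − 12.6|×10⁻⁶/K = 11.4×10⁻⁶/K.
Mismatch strain = Δα·ΔT = 11.4×10⁻⁶ × 249.0 = 2.84×10⁻³.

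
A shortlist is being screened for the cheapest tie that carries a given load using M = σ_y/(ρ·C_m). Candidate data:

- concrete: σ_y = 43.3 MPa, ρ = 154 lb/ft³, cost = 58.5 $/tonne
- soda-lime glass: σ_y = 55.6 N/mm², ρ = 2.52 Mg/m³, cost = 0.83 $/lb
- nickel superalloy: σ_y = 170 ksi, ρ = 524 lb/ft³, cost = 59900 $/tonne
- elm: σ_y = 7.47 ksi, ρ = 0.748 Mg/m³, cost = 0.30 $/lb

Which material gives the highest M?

Putting every candidate on a common basis:
  concrete: σ_y = 43.30 MPa, ρ = 2467 kg/m³, cost = 0.05850 $/kg
  soda-lime glass: σ_y = 55.60 MPa, ρ = 2520 kg/m³, cost = 1.830 $/kg
  nickel superalloy: σ_y = 1172 MPa, ρ = 8394 kg/m³, cost = 59.90 $/kg
  elm: σ_y = 51.50 MPa, ρ = 748.0 kg/m³, cost = 0.6614 $/kg
  concrete: M = 300 kN·m per $
  elm: M = 104 kN·m per $
  soda-lime glass: M = 12.1 kN·m per $
  nickel superalloy: M = 2.33 kN·m per $
Concrete has the largest M.

concrete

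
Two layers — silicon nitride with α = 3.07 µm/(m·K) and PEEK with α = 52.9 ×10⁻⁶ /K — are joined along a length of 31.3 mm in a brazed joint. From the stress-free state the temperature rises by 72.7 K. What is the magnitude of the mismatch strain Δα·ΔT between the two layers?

Δα = |3.07 − 52.9|×10⁻⁶/K = 49.8×10⁻⁶/K.
Mismatch strain = Δα·ΔT = 49.8×10⁻⁶ × 72.7 = 3.62×10⁻³.

3.62×10⁻³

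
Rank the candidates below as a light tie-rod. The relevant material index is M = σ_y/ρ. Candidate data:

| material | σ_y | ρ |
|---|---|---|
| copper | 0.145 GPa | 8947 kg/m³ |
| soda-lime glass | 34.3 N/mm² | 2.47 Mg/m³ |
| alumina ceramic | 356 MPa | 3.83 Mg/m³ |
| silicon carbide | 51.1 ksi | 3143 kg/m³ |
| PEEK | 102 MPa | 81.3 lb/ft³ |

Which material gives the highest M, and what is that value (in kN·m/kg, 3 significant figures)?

silicon carbide, M = 112 kN·m/kg

After converting to SI:
  copper: σ_y = 145.0 MPa, ρ = 8947 kg/m³
  soda-lime glass: σ_y = 34.30 MPa, ρ = 2470 kg/m³
  alumina ceramic: σ_y = 356.0 MPa, ρ = 3830 kg/m³
  silicon carbide: σ_y = 352.3 MPa, ρ = 3143 kg/m³
  PEEK: σ_y = 102.0 MPa, ρ = 1302 kg/m³
  silicon carbide: M = 112 kN·m/kg
  alumina ceramic: M = 93.0 kN·m/kg
  PEEK: M = 78.3 kN·m/kg
  copper: M = 16.2 kN·m/kg
  soda-lime glass: M = 13.9 kN·m/kg
Highest index: silicon carbide.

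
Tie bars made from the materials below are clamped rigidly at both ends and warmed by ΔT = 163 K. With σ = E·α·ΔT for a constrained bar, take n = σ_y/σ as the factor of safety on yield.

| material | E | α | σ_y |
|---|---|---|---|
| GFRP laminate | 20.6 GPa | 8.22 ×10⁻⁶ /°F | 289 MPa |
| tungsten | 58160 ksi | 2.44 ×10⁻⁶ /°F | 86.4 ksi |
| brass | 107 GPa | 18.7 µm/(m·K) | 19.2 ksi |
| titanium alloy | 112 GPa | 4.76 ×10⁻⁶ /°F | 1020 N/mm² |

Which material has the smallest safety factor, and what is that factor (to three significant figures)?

Per material, after unit conversion:
  GFRP laminate: E = 20.60, α = 14.8, σ_y = 289.0 → σ = 49.7 MPa, n = 5.82
  tungsten: E = 401.0, α = 4.39, σ_y = 595.7 → σ = 287 MPa, n = 2.08
  brass: E = 107.0, α = 18.7, σ_y = 132.4 → σ = 326 MPa, n = 0.406
  titanium alloy: E = 112.0, α = 8.57, σ_y = 1020 → σ = 156 MPa, n = 6.52
Smallest n: brass with n = 0.406.

brass, n = 0.406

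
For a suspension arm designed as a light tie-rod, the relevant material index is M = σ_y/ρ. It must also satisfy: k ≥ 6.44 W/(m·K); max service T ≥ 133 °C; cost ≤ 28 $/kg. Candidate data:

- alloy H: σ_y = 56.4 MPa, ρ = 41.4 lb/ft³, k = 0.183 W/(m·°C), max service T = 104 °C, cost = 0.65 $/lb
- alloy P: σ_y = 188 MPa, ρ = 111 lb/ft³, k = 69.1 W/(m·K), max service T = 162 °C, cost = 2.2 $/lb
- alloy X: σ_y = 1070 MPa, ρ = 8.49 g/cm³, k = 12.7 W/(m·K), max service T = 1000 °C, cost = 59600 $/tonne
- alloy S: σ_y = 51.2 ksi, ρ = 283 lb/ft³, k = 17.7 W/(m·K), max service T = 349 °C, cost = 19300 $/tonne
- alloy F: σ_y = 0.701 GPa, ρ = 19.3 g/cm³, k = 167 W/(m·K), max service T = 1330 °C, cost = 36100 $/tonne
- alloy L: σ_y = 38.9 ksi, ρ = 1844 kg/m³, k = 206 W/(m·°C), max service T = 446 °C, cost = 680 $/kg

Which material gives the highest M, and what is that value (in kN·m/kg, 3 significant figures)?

Screen on constraints: k ≥ 6.44 W/(m·K); max service T ≥ 133 °C; cost ≤ 28 $/kg. Survivors: alloy P, alloy S.
After converting to SI:
  alloy P: σ_y = 188.0 MPa, ρ = 1778 kg/m³
  alloy S: σ_y = 353.0 MPa, ρ = 4533 kg/m³
  alloy P: M = 106 kN·m/kg
  alloy S: M = 77.9 kN·m/kg
Alloy P ranks first.

alloy P, M = 106 kN·m/kg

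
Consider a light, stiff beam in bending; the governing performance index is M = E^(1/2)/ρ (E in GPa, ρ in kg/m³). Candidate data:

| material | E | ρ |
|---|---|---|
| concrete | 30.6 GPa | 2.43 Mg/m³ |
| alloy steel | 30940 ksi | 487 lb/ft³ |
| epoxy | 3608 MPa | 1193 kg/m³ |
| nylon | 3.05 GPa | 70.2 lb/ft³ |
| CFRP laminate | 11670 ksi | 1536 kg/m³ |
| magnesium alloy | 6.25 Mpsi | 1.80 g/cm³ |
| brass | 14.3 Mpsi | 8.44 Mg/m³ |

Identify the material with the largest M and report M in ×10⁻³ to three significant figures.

Normalizing units and computing the index:
  concrete: E = 30.60 GPa, ρ = 2430 kg/m³
  alloy steel: E = 213.3 GPa, ρ = 7801 kg/m³
  epoxy: E = 3.608 GPa, ρ = 1193 kg/m³
  nylon: E = 3.050 GPa, ρ = 1124 kg/m³
  CFRP laminate: E = 80.46 GPa, ρ = 1536 kg/m³
  magnesium alloy: E = 43.09 GPa, ρ = 1800 kg/m³
  brass: E = 98.60 GPa, ρ = 8440 kg/m³
  CFRP laminate: M = 5.84×10⁻³
  magnesium alloy: M = 3.65×10⁻³
  concrete: M = 2.28×10⁻³
  alloy steel: M = 1.87×10⁻³
  epoxy: M = 1.59×10⁻³
  nylon: M = 1.55×10⁻³
  brass: M = 1.18×10⁻³
CFRP laminate ranks first.

CFRP laminate, M = 5.84×10⁻³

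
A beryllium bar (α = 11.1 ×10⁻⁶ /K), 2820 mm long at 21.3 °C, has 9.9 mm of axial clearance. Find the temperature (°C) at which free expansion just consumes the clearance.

338 °C

α·L₀·ΔT = 9.9 mm ⇒ ΔT = 9.9 / (11.1×10⁻⁶ × 2820.0) = 316.3 K.
T = 21.3 + 316.3 = 337.6 °C.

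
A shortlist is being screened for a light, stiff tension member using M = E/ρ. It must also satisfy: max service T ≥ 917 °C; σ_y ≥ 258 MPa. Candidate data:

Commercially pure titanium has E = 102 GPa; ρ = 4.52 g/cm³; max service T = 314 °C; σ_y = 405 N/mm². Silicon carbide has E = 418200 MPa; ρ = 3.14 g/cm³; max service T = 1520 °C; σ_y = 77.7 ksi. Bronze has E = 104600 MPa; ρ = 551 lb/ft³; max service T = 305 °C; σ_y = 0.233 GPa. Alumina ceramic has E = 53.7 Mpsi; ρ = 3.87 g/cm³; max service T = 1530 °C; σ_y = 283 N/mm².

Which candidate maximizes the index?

Screen on constraints: max service T ≥ 917 °C; σ_y ≥ 258 MPa. Survivors: silicon carbide, alumina ceramic.
Convert each candidate to consistent units, then evaluate M:
  silicon carbide: E = 418.2 GPa, ρ = 3140 kg/m³
  alumina ceramic: E = 370.2 GPa, ρ = 3870 kg/m³
  silicon carbide: M = 133 MN·m/kg
  alumina ceramic: M = 95.7 MN·m/kg
Silicon carbide ranks first.

silicon carbide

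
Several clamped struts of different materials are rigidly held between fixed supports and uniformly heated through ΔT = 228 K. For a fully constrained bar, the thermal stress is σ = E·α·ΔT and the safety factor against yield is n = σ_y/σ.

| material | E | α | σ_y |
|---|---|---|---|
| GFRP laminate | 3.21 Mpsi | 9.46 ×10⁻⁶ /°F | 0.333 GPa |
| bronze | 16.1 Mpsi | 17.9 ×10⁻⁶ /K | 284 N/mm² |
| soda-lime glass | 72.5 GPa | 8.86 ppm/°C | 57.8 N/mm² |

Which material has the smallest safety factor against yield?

With everything in SI (GPa, ×10⁻⁶/K, MPa):
  GFRP laminate: E = 22.13, α = 17.0, σ_y = 333.0 → σ = 85.9 MPa, n = 3.88
  bronze: E = 111.0, α = 17.9, σ_y = 284.0 → σ = 453 MPa, n = 0.627
  soda-lime glass: E = 72.50, α = 8.86, σ_y = 57.80 → σ = 146 MPa, n = 0.395
Smallest n: soda-lime glass with n = 0.395.

soda-lime glass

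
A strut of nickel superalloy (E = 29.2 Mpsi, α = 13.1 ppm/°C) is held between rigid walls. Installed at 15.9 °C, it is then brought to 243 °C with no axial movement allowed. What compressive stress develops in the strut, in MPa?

E = 29.2 Mpsi = 201.3 GPa.
ΔT = 227.1 K. Constrained thermal stress σ = E·α·ΔT = 201.3×10³ MPa × 13.1×10⁻⁶ × 227.1 = 599 MPa (compressive).

599 MPa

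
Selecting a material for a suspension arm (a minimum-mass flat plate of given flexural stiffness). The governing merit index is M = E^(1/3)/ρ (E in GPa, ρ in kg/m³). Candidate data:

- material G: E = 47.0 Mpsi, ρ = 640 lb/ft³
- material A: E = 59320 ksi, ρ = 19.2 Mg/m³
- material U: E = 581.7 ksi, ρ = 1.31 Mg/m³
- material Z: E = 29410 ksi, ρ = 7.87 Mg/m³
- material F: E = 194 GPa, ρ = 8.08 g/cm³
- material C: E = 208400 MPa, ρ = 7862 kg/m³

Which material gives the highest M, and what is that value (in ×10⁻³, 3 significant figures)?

Putting every candidate on a common basis:
  material G: E = 324.1 GPa, ρ = 10250 kg/m³
  material A: E = 409.0 GPa, ρ = 19200 kg/m³
  material U: E = 4.011 GPa, ρ = 1310 kg/m³
  material Z: E = 202.8 GPa, ρ = 7870 kg/m³
  material F: E = 194.0 GPa, ρ = 8080 kg/m³
  material C: E = 208.4 GPa, ρ = 7862 kg/m³
  material U: M = 1.21×10⁻³
  material C: M = 0.754×10⁻³
  material Z: M = 0.747×10⁻³
  material F: M = 0.716×10⁻³
  material G: M = 0.670×10⁻³
  material A: M = 0.387×10⁻³
The maximum is for material U.

material U, M = 1.21×10⁻³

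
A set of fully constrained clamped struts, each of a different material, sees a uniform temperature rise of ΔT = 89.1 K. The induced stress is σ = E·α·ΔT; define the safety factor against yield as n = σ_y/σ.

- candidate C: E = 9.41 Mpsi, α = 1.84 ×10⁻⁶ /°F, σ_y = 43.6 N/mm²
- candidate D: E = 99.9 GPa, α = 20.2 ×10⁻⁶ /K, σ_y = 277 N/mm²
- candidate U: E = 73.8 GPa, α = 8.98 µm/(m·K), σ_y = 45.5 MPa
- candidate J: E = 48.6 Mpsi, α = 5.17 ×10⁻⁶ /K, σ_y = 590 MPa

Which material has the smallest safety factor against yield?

Converting E to GPa, α to ×10⁻⁶/K, σ_y to MPa, then σ and n for each:
  candidate C: E = 64.88, α = 3.31, σ_y = 43.60 → σ = 19.1 MPa, n = 2.28
  candidate D: E = 99.90, α = 20.2, σ_y = 277.0 → σ = 180 MPa, n = 1.54
  candidate U: E = 73.80, α = 8.98, σ_y = 45.50 → σ = 59.0 MPa, n = 0.771
  candidate J: E = 335.1, α = 5.17, σ_y = 590.0 → σ = 154 MPa, n = 3.82
Smallest n: candidate U with n = 0.771.

candidate U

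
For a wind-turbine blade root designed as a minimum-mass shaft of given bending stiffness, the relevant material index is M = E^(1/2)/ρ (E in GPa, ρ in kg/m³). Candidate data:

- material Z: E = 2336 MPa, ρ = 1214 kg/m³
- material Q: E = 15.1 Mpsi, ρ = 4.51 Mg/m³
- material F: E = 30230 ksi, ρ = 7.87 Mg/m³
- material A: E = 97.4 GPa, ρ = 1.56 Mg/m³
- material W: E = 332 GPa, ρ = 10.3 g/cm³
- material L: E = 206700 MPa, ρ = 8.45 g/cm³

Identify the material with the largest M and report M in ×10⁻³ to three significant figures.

material A, M = 6.33×10⁻³

Convert each candidate to consistent units, then evaluate M:
  material Z: E = 2.336 GPa, ρ = 1214 kg/m³
  material Q: E = 104.1 GPa, ρ = 4510 kg/m³
  material F: E = 208.4 GPa, ρ = 7870 kg/m³
  material A: E = 97.40 GPa, ρ = 1560 kg/m³
  material W: E = 332.0 GPa, ρ = 10300 kg/m³
  material L: E = 206.7 GPa, ρ = 8450 kg/m³
  material A: M = 6.33×10⁻³
  material Q: M = 2.26×10⁻³
  material F: M = 1.83×10⁻³
  material W: M = 1.77×10⁻³
  material L: M = 1.70×10⁻³
  material Z: M = 1.26×10⁻³
Material A ranks first.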